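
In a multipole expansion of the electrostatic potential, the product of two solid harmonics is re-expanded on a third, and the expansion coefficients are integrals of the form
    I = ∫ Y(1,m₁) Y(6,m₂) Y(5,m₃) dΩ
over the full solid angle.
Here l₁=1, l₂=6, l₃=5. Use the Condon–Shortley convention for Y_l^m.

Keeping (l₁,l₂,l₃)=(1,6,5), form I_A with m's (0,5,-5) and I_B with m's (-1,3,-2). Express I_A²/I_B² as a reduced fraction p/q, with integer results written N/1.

l's match ⇒ only the (l;m) 3-j factors differ between A and B.
A: triangle coeff Δ(1,6,5) = 1/858; Σ_t [1,1]: t=1:−1/3628800 = -1/3628800; (3j)²=1/78 [(1 6 5; 0 5 -5)], sign=-1
B: triangle coeff Δ(1,6,5) = 1/858; Σ_t [2,2]: t=2:+1/60480 = 1/60480; (3j)²=6/143 [(1 6 5; -1 3 -2)], sign=-1
I_A²/I_B² = (1/78)/(6/143) = 11/36

11/36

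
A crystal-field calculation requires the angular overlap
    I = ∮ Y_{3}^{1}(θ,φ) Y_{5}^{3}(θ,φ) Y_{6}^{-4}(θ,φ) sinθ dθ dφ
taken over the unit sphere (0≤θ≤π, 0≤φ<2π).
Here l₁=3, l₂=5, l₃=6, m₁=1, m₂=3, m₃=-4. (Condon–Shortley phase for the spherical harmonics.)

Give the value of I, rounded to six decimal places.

0.113950

m-sum 0 ✓  L=14 even ✓  2≤6≤8 ✓
Π(2lᵢ+1) = 7×11×13 = 1001
triangle coeff Δ(3,5,6) = 1/675675
Σ_t [0,2]: t=0:+1/8640 t=1:−1/2304 t=2:+1/8640 = -7/34560
(3j)²=7/429 [(3 5 6; 0 0 0)], sign=-1
Σ_t [0,2]: t=0:+1/322560 t=1:−1/30240 t=2:+1/69120 = -1/64512
(3j)²=10/1001 [(3 5 6; 1 3 -4)], sign=-1
⇒ 4πI² = 70/429
I = (+1)√(70/429/(4π)) = 0.11395029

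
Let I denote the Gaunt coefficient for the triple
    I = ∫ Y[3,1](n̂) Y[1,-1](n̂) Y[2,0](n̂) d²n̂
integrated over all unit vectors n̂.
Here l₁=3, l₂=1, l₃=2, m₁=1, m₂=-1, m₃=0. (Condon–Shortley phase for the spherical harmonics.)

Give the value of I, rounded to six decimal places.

Checks pass: Σm=0; 6 even; l₃=2∈[2,4].
(2·3+1)(2·1+1)(2·2+1) = 105
Δ: 2! 4! 0! / 7! → 1/105
sum: t=1:−1/4 = -1/4
3j²(3 1 2; 0 0 0) = Δ·Π!·Σ² = 3/35  (sign -1)
sum: t=0:+1/8 = 1/8
3j²(3 1 2; 1 -1 0) = Δ·Π!·Σ² = 2/35  (sign +1)
combine: 4πI² = 105·3/35·2/35 = 18/35
take √, sign -1: I = -0.20230066

-0.202301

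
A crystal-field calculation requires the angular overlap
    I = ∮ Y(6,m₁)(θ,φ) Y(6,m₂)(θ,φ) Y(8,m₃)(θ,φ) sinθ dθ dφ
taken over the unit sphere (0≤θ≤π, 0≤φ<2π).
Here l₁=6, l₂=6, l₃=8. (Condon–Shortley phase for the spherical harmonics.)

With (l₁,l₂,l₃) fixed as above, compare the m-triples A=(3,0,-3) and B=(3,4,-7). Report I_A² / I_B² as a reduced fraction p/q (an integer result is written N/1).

Same 6,6,8: normalisation and zero-m 3j drop out of the ratio.
A: Δ: 4! 8! 8! / 21! → 1/1309458150; sum: t=0:+1/24883200 t=1:−1/6220800 t=2:+1/11612160 t=3:−1/174182400 = -1/24883200; 3j²(6 6 8; 3 0 -3) = Δ·Π!·Σ² = 28/4199  (sign +1)
B: Δ: 4! 8! 8! / 21! → 1/1309458150; sum: t=2:+1/812851200 t=3:−1/1219276800 = 1/2438553600; 3j²(6 6 8; 3 4 -7) = Δ·Π!·Σ² = 6/2261  (sign -1)
I_A²/I_B² = (28/4199)/(6/2261) = 98/39

98/39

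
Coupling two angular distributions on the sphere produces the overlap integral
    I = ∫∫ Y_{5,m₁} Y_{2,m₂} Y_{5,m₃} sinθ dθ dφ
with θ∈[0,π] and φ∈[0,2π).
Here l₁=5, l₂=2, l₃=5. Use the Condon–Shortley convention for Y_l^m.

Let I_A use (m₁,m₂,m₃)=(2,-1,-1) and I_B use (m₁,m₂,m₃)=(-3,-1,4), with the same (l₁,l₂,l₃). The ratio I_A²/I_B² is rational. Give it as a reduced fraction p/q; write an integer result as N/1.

2/7

l's match ⇒ only the (l;m) 3-j factors differ between A and B.
A: triangle coeff Δ(5,2,5) = 1/38610; Σ_t [0,1]: t=0:+1/1440 t=1:−1/2880 = 1/2880; (3j)²=7/715 [(5 2 5; 2 -1 -1)], sign=+1
B: triangle coeff Δ(5,2,5) = 1/38610; Σ_t [0,1]: t=0:+1/80640 t=1:−1/10080 = -1/11520; (3j)²=49/1430 [(5 2 5; -3 -1 4)], sign=+1
I_A²/I_B² = (7/715)/(49/1430) = 2/7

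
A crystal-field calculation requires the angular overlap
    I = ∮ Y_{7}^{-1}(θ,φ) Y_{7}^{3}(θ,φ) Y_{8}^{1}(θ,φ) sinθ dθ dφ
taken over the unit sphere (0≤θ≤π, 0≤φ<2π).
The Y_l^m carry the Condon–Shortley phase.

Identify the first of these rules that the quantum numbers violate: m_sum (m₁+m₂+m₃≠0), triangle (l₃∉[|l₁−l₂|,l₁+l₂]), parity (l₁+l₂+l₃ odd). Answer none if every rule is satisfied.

m_sum

m₁+m₂+m₃ = -1 + 3 + 1 = 3  ✗
triangle: |7−7|=0 ≤ l₃=8 ≤ 7+7=14
parity: l₁+l₂+l₃ = 22 is even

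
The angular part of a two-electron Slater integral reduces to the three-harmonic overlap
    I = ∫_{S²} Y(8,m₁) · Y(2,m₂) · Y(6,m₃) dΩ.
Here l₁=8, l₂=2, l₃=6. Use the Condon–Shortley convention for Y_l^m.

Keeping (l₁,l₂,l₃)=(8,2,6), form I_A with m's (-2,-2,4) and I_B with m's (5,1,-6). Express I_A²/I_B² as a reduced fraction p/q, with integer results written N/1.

15/13

l's match ⇒ only the (l;m) 3-j factors differ between A and B.
A: triangle coeff Δ(8,2,6) = 1/30940; Σ_t [0,0]: t=0:+1/174182400 = 1/174182400; (3j)²=3/6188 [(8 2 6; -2 -2 4)], sign=+1
B: triangle coeff Δ(8,2,6) = 1/30940; Σ_t [3,3]: t=3:−1/2874009600 = -1/2874009600; (3j)²=1/2380 [(8 2 6; 5 1 -6)], sign=-1
I_A²/I_B² = (3/6188)/(1/2380) = 15/13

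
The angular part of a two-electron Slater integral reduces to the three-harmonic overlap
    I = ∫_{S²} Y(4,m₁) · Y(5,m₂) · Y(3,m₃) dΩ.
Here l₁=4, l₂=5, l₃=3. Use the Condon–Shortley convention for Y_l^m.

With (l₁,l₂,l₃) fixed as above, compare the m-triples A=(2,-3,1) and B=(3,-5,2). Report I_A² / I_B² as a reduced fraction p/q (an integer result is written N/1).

81/175

Shared (l₁,l₂,l₃)=(4,5,3): N and (l;000)² cancel in I_A²/I_B².
A: Δ = 6!·2!·4!/13! = 1/180180; Racah Σ t=0..2: t=0:+1/5760 t=1:−1/720 t=2:+1/2304 = -1/1280; ⇒ 3j(4 5 3; 2 -3 1)² = 27/1430, sgn -1
B: Δ = 6!·2!·4!/13! = 1/180180; Racah Σ t=0..0: t=0:+1/17280 = 1/17280; ⇒ 3j(4 5 3; 3 -5 2)² = 35/858, sgn -1
I_A²/I_B² = (27/1430)/(35/858) = 81/175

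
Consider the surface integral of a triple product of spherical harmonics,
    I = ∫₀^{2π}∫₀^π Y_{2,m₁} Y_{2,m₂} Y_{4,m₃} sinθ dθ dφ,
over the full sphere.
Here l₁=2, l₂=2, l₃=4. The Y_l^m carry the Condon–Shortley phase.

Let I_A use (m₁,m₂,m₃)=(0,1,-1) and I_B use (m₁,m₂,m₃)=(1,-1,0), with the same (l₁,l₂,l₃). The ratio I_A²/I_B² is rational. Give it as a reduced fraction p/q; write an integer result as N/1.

Same 2,2,4: normalisation and zero-m 3j drop out of the ratio.
A: Δ: 0! 4! 4! / 9! → 1/630; sum: t=0:+1/24 = 1/24; 3j²(2 2 4; 0 1 -1) = Δ·Π!·Σ² = 1/21  (sign -1)
B: Δ: 0! 4! 4! / 9! → 1/630; sum: t=0:+1/36 = 1/36; 3j²(2 2 4; 1 -1 0) = Δ·Π!·Σ² = 8/315  (sign +1)
I_A²/I_B² = (1/21)/(8/315) = 15/8

15/8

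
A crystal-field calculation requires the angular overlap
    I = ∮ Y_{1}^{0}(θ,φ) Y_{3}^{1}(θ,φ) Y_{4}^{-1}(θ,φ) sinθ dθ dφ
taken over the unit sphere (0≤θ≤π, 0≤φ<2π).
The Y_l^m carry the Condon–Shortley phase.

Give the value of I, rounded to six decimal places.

m-sum 0 ✓  L=8 even ✓  2≤4≤4 ✓
Π(2lᵢ+1) = 3×7×9 = 189
triangle coeff Δ(1,3,4) = 1/252
Σ_t [0,0]: t=0:+1/36 = 1/36
(3j)²=4/63 [(1 3 4; 0 0 0)], sign=+1
Σ_t [0,0]: t=0:+1/48 = 1/48
(3j)²=5/84 [(1 3 4; 0 1 -1)], sign=-1
⇒ 4πI² = 5/7
I = (-1)√(5/7/(4π)) = -0.23841361

-0.238414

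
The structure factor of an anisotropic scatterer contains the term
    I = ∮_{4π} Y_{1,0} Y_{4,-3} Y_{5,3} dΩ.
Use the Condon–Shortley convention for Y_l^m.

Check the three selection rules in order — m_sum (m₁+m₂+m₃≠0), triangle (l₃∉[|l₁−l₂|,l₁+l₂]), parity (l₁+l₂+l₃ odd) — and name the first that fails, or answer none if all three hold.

none

m₁+m₂+m₃ = 0 − 3 + 3 = 0  ✓
triangle: |1−4|=3 ≤ l₃=5 ≤ 1+4=5  ✓
parity: l₁+l₂+l₃ = 10 is even  ✓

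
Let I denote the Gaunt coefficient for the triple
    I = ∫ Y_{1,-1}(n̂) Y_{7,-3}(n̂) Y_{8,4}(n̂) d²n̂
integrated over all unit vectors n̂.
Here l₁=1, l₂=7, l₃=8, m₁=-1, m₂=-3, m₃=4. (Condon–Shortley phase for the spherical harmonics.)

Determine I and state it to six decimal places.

0.248575

Checks pass: Σm=0; 16 even; l₃=8∈[6,8].
(2·1+1)(2·7+1)(2·8+1) = 765
Δ: 0! 2! 14! / 17! → 1/2040
sum: t=0:+1/25401600 = 1/25401600
3j²(1 7 8; 0 0 0) = Δ·Π!·Σ² = 8/255  (sign +1)
sum: t=0:+1/174182400 = 1/174182400
3j²(1 7 8; -1 -3 4) = Δ·Π!·Σ² = 11/340  (sign +1)
combine: 4πI² = 765·8/255·11/340 = 66/85
take √, sign +1: I = 0.24857507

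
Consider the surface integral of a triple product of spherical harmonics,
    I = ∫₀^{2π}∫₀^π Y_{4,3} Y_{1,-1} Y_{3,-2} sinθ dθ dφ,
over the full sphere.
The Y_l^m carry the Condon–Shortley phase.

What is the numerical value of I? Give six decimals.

-0.282095

Rules hold: Σm=0, L=8 even, 3≤3≤5.
N = 9·3·7 = 189
Δ = 2!·6!·0!/9! = 1/252
Racah Σ t=1..1: t=1:−1/36 = -1/36
⇒ 3j(4 1 3; 0 0 0)² = 4/63, sgn +1
Racah Σ t=0..0: t=0:+1/240 = 1/240
⇒ 3j(4 1 3; 3 -1 -2)² = 1/12, sgn -1
4πI² = N·(3j₀)²·(3jₘ)² = 1/1
I = -1·√(1/4π) = -0.28209479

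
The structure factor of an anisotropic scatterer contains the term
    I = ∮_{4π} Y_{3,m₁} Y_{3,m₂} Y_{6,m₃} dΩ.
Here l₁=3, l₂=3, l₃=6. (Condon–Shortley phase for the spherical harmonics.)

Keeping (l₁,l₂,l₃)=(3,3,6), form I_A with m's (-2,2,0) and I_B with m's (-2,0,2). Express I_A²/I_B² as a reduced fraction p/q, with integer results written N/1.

Shared (l₁,l₂,l₃)=(3,3,6): N and (l;000)² cancel in I_A²/I_B².
A: Δ = 0!·6!·6!/13! = 1/12012; Racah Σ t=0..0: t=0:+1/14400 = 1/14400; ⇒ 3j(3 3 6; -2 2 0)² = 3/1001, sgn +1
B: Δ = 0!·6!·6!/13! = 1/12012; Racah Σ t=0..0: t=0:+1/4320 = 1/4320; ⇒ 3j(3 3 6; -2 0 2)² = 8/429, sgn +1
I_A²/I_B² = (3/1001)/(8/429) = 9/56

9/56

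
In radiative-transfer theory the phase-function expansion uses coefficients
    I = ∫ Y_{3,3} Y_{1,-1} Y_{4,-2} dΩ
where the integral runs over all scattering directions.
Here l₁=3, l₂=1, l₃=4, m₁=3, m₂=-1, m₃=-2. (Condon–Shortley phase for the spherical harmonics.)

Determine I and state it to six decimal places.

0.061558

Checks pass: Σm=0; 8 even; l₃=4∈[2,4].
(2·3+1)(2·1+1)(2·4+1) = 189
Δ: 0! 6! 2! / 9! → 1/252
sum: t=0:+1/36 = 1/36
3j²(3 1 4; 0 0 0) = Δ·Π!·Σ² = 4/63  (sign +1)
sum: t=0:+1/1440 = 1/1440
3j²(3 1 4; 3 -1 -2) = Δ·Π!·Σ² = 1/252  (sign +1)
combine: 4πI² = 189·4/63·1/252 = 1/21
take √, sign +1: I = 0.06155813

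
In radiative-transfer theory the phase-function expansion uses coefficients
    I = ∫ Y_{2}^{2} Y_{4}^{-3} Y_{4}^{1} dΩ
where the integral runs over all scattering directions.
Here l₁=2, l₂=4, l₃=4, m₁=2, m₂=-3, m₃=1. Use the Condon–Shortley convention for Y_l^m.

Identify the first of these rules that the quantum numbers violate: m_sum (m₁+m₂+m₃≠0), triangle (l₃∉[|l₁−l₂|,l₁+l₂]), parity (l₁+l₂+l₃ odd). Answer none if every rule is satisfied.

none

m₁+m₂+m₃ = 2 − 3 + 1 = 0  ✓
triangle: |2−4|=2 ≤ l₃=4 ≤ 2+4=6  ✓
parity: l₁+l₂+l₃ = 10 is even  ✓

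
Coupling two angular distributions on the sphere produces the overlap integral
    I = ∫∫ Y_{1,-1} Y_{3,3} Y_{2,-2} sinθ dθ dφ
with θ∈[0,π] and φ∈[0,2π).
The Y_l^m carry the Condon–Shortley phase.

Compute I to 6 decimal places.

-0.319865

Rules hold: Σm=0, L=6 even, 2≤2≤4.
N = 3·7·5 = 105
Δ = 2!·0!·4!/7! = 1/105
Racah Σ t=1..1: t=1:−1/4 = -1/4
⇒ 3j(1 3 2; 0 0 0)² = 3/35, sgn -1
Racah Σ t=2..2: t=2:+1/48 = 1/48
⇒ 3j(1 3 2; -1 3 -2)² = 1/7, sgn +1
4πI² = N·(3j₀)²·(3jₘ)² = 9/7
I = -1·√(1.28571/4π) = -0.31986543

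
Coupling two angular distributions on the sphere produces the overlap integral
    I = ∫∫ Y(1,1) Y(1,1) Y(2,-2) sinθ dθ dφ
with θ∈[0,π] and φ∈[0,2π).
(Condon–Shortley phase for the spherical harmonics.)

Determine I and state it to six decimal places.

Checks pass: Σm=0; 4 even; l₃=2∈[0,2].
(2·1+1)(2·1+1)(2·2+1) = 45
Δ: 0! 2! 2! / 5! → 1/30
sum: t=0:+1/1 = 1/1
3j²(1 1 2; 0 0 0) = Δ·Π!·Σ² = 2/15  (sign +1)
sum: t=0:+1/4 = 1/4
3j²(1 1 2; 1 1 -2) = Δ·Π!·Σ² = 1/5  (sign +1)
combine: 4πI² = 45·2/15·1/5 = 6/5
take √, sign +1: I = 0.30901936

0.309019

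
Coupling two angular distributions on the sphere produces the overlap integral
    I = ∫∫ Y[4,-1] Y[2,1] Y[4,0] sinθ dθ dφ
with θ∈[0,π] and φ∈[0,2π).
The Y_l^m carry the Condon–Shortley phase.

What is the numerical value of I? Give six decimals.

-0.044869

Checks pass: Σm=0; 10 even; l₃=4∈[2,6].
(2·4+1)(2·2+1)(2·4+1) = 405
Δ: 2! 6! 2! / 11! → 1/13860
sum: t=0:+1/192 t=1:−1/36 t=2:+1/192 = -5/288
3j²(4 2 4; 0 0 0) = Δ·Π!·Σ² = 20/693  (sign -1)
sum: t=1:−1/96 t=2:+1/72 = 1/288
3j²(4 2 4; -1 1 0) = Δ·Π!·Σ² = 1/462  (sign +1)
combine: 4πI² = 405·20/693·1/462 = 150/5929
take √, sign -1: I = -0.04486937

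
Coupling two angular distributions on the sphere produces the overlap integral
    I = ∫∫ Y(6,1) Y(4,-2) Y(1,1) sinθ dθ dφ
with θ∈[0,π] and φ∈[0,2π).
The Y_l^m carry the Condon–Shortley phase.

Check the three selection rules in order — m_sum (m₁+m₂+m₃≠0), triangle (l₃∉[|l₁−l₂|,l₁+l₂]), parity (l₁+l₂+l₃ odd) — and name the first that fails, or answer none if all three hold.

triangle

azimuthal sum: 1 − 2 + 1 = 0  ✓
2 ≤ 1 ≤ 10 (triangle on l)  ✗
L = 6 + 4 + 1 = 11 (odd)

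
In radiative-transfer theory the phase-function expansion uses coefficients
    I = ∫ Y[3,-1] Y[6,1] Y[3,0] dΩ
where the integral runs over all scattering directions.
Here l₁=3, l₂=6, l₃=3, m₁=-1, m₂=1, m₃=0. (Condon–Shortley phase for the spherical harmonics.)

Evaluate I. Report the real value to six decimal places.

Checks pass: Σm=0; 12 even; l₃=3∈[3,9].
(2·3+1)(2·6+1)(2·3+1) = 637
Δ: 6! 0! 6! / 13! → 1/12012
sum: t=3:−1/1296 = -1/1296
3j²(3 6 3; 0 0 0) = Δ·Π!·Σ² = 100/3003  (sign +1)
sum: t=4:+1/1728 = 1/1728
3j²(3 6 3; -1 1 0) = Δ·Π!·Σ² = 25/858  (sign -1)
combine: 4πI² = 637·100/3003·25/858 = 8750/14157
take √, sign -1: I = -0.22177545

-0.221775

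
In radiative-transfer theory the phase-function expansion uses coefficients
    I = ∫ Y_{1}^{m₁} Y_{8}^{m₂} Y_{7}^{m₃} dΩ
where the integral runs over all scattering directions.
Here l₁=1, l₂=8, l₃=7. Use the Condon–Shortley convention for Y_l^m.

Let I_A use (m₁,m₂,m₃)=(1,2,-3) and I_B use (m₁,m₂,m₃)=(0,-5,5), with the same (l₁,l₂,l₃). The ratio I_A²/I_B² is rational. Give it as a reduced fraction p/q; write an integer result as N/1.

5/13

l's match ⇒ only the (l;m) 3-j factors differ between A and B.
A: triangle coeff Δ(1,8,7) = 1/2040; Σ_t [0,0]: t=0:+1/174182400 = 1/174182400; (3j)²=1/136 [(1 8 7; 1 2 -3)], sign=+1
B: triangle coeff Δ(1,8,7) = 1/2040; Σ_t [1,1]: t=1:−1/958003200 = -1/958003200; (3j)²=13/680 [(1 8 7; 0 -5 5)], sign=-1
I_A²/I_B² = (1/136)/(13/680) = 5/13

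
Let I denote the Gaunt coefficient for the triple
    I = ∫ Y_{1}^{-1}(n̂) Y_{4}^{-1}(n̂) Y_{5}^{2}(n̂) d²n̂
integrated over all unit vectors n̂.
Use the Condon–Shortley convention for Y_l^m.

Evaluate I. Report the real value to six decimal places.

m-sum 0 ✓  L=10 even ✓  3≤5≤5 ✓
Π(2lᵢ+1) = 3×9×11 = 297
triangle coeff Δ(1,4,5) = 1/495
Σ_t [0,0]: t=0:+1/576 = 1/576
(3j)²=5/99 [(1 4 5; 0 0 0)], sign=-1
Σ_t [0,0]: t=0:+1/1440 = 1/1440
(3j)²=7/165 [(1 4 5; -1 -1 2)], sign=-1
⇒ 4πI² = 7/11
I = (+1)√(7/11/(4π)) = 0.22503380

0.225034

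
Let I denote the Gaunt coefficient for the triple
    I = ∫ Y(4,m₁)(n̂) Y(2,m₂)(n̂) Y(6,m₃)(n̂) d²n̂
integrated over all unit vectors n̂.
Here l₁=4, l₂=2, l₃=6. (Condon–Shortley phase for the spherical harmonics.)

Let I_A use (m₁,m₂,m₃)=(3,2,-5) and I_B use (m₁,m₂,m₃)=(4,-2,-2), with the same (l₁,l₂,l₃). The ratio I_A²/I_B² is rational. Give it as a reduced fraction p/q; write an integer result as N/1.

330/1

Shared (l₁,l₂,l₃)=(4,2,6): N and (l;000)² cancel in I_A²/I_B².
A: Δ = 0!·8!·4!/13! = 1/6435; Racah Σ t=0..0: t=0:+1/120960 = 1/120960; ⇒ 3j(4 2 6; 3 2 -5)² = 2/39, sgn -1
B: Δ = 0!·8!·4!/13! = 1/6435; Racah Σ t=0..0: t=0:+1/967680 = 1/967680; ⇒ 3j(4 2 6; 4 -2 -2)² = 1/6435, sgn +1
I_A²/I_B² = (2/39)/(1/6435) = 330/1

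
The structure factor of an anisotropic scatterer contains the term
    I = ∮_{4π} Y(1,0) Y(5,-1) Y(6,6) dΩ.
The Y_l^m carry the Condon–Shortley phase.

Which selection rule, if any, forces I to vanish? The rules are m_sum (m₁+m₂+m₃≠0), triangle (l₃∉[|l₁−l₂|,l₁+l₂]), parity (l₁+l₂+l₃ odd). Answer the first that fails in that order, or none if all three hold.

m_sum

Σmᵢ = 5  ✗
l₃∈[|l₁−l₂|,l₁+l₂]=[4,6], have l₃=6
Σlᵢ = 12 ⇒ even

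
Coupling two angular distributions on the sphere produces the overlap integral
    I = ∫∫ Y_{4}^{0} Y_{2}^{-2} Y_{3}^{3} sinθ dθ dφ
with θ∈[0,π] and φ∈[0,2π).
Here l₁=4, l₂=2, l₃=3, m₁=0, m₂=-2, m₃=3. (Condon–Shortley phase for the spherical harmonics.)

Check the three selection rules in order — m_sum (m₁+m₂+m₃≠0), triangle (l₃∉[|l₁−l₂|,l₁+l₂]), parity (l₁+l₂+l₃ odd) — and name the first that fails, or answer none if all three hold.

m_sum

m₁+m₂+m₃ = 0 − 2 + 3 = 1  ✗
triangle: |4−2|=2 ≤ l₃=3 ≤ 4+2=6
parity: l₁+l₂+l₃ = 9 is odd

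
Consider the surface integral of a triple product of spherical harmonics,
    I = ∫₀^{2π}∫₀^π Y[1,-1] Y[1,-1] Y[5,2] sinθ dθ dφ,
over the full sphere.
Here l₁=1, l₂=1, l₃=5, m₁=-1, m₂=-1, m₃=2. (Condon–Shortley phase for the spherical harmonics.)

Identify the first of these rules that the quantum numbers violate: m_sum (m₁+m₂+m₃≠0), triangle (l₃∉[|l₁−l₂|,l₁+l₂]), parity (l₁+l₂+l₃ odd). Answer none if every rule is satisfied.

azimuthal sum: -1 − 1 + 2 = 0  ✓
0 ≤ 5 ≤ 2 (triangle on l)  ✗
L = 1 + 1 + 5 = 7 (odd)

triangle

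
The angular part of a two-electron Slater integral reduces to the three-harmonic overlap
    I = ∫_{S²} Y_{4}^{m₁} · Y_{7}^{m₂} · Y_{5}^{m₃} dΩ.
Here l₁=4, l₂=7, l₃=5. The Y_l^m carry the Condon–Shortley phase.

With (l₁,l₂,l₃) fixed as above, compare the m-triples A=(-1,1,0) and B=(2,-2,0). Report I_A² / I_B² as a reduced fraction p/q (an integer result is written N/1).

529/12

Shared (l₁,l₂,l₃)=(4,7,5): N and (l;000)² cancel in I_A²/I_B².
A: Δ = 6!·2!·8!/17! = 1/6126120; Racah Σ t=3..5: t=3:−1/51840 t=4:+1/27648 t=5:−1/172800 = 23/2073600; ⇒ 3j(4 7 5; -1 1 0)² = 529/87516, sgn -1
B: Δ = 6!·2!·8!/17! = 1/6126120; Racah Σ t=0..2: t=0:+1/1036800 t=1:−1/69120 t=2:+1/69120 = 1/1036800; ⇒ 3j(4 7 5; 2 -2 0)² = 1/7293, sgn -1
I_A²/I_B² = (529/87516)/(1/7293) = 529/12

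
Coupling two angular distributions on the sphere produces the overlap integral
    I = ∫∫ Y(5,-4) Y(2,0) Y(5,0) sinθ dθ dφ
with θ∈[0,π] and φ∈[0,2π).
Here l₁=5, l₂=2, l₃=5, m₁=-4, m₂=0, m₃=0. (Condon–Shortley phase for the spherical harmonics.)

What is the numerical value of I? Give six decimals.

m-sum = -4 + 0 + 0 = -4 ≠ 0 ⇒ I = 0

0.000000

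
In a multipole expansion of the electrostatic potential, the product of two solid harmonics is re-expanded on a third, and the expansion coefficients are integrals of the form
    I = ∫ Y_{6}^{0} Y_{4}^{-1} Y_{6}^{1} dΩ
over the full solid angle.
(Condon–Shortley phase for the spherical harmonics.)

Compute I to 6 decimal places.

-0.043721

Checks pass: Σm=0; 16 even; l₃=6∈[2,10].
(2·6+1)(2·4+1)(2·6+1) = 1521
Δ: 4! 8! 4! / 17! → 1/15315300
sum: t=0:+1/829440 t=1:−1/25920 t=2:+1/9216 t=3:−1/25920 t=4:+1/829440 = 7/207360
3j²(6 4 6; 0 0 0) = Δ·Π!·Σ² = 28/2431  (sign +1)
sum: t=0:+1/207360 t=1:−1/17280 t=2:+1/13824 t=3:−1/103680 = 1/103680
3j²(6 4 6; 0 -1 1) = Δ·Π!·Σ² = 10/7293  (sign -1)
combine: 4πI² = 1521·28/2431·10/7293 = 840/34969
take √, sign -1: I = -0.04372130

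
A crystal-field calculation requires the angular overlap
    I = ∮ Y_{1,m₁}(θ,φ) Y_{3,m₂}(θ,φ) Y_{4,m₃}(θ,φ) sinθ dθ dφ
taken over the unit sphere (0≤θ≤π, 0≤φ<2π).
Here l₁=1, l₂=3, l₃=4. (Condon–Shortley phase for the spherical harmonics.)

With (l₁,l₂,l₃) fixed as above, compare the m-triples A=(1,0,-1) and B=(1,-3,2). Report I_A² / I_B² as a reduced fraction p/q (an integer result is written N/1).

Shared (l₁,l₂,l₃)=(1,3,4): N and (l;000)² cancel in I_A²/I_B².
A: Δ = 0!·2!·6!/9! = 1/252; Racah Σ t=0..0: t=0:+1/72 = 1/72; ⇒ 3j(1 3 4; 1 0 -1)² = 5/126, sgn -1
B: Δ = 0!·2!·6!/9! = 1/252; Racah Σ t=0..0: t=0:+1/1440 = 1/1440; ⇒ 3j(1 3 4; 1 -3 2)² = 1/252, sgn +1
I_A²/I_B² = (5/126)/(1/252) = 10/1

10/1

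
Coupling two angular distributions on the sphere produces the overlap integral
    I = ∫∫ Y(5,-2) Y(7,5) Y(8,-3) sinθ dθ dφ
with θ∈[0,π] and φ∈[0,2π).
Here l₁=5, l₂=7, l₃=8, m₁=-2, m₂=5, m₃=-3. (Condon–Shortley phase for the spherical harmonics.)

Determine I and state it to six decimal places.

m-sum 0 ✓  L=20 even ✓  2≤8≤12 ✓
Π(2lᵢ+1) = 11×15×17 = 2805
triangle coeff Δ(5,7,8) = 1/814773960
Σ_t [0,4]: t=0:+1/87091200 t=1:−1/4976640 t=2:+1/2073600 t=3:−1/4976640 t=4:+1/87091200 = 1/9676800
(3j)²=360/46189 [(5 7 8; 0 0 0)], sign=+1
Σ_t [2,4]: t=2:+1/1741824000 t=3:−1/104509440 t=4:+1/69672960 = 1/186624000
(3j)²=308/62985 [(5 7 8; -2 5 -3)], sign=-1
⇒ 4πI² = 110880/1037153
I = (-1)√(110880/1037153/(4π)) = -0.09223596

-0.092236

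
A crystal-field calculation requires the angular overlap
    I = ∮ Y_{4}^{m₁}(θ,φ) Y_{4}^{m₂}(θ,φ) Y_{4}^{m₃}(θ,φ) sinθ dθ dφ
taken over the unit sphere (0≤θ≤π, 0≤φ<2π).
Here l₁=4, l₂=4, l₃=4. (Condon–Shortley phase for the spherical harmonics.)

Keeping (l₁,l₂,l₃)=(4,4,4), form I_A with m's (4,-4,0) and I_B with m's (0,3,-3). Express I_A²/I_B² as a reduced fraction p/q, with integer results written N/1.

4/9

l's match ⇒ only the (l;m) 3-j factors differ between A and B.
A: triangle coeff Δ(4,4,4) = 1/450450; Σ_t [0,0]: t=0:+1/13824 = 1/13824; (3j)²=14/1287 [(4 4 4; 4 -4 0)], sign=+1
B: triangle coeff Δ(4,4,4) = 1/450450; Σ_t [3,4]: t=3:−1/864 t=4:+1/3456 = -1/1152; (3j)²=7/286 [(4 4 4; 0 3 -3)], sign=+1
I_A²/I_B² = (14/1287)/(7/286) = 4/9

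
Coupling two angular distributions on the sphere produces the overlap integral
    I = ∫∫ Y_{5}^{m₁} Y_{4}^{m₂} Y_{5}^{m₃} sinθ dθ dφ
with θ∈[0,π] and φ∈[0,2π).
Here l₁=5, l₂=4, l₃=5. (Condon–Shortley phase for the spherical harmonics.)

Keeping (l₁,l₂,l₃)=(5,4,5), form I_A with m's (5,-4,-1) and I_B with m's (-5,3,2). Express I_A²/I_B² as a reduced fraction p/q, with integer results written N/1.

Shared (l₁,l₂,l₃)=(5,4,5): N and (l;000)² cancel in I_A²/I_B².
A: Δ = 4!·6!·4!/15! = 1/3153150; Racah Σ t=0..0: t=0:+1/414720 = 1/414720; ⇒ 3j(5 4 5; 5 -4 -1)² = 2/429, sgn +1
B: Δ = 4!·6!·4!/15! = 1/3153150; Racah Σ t=4..4: t=4:+1/103680 = 1/103680; ⇒ 3j(5 4 5; -5 3 2)² = 7/429, sgn -1
I_A²/I_B² = (2/429)/(7/429) = 2/7

2/7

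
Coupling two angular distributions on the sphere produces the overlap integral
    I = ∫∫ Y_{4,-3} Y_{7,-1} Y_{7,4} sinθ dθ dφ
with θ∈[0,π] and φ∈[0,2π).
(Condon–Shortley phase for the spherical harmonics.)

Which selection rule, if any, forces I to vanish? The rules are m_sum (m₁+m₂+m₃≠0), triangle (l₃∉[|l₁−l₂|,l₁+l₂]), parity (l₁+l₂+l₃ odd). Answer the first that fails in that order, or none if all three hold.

none

m₁+m₂+m₃ = -3 − 1 + 4 = 0  ✓
triangle: |4−7|=3 ≤ l₃=7 ≤ 4+7=11  ✓
parity: l₁+l₂+l₃ = 18 is even  ✓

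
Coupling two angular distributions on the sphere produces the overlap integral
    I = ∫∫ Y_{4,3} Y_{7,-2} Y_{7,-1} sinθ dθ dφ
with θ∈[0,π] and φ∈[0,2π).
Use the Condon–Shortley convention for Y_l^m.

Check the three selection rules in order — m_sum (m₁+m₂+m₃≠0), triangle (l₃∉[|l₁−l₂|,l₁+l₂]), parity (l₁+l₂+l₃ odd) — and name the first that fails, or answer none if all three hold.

azimuthal sum: 3 − 2 − 1 = 0  ✓
3 ≤ 7 ≤ 11 (triangle on l)  ✓
L = 4 + 7 + 7 = 18 (even)  ✓

none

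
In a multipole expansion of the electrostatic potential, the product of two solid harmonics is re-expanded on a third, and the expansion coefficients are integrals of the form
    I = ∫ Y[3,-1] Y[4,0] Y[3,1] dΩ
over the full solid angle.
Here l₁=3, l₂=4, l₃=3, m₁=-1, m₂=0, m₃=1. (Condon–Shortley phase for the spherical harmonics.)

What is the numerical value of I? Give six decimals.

Checks pass: Σm=0; 10 even; l₃=3∈[1,7].
(2·3+1)(2·4+1)(2·3+1) = 441
Δ: 4! 2! 4! / 11! → 1/34650
sum: t=1:−1/72 t=2:+1/16 t=3:−1/72 = 5/144
3j²(3 4 3; 0 0 0) = Δ·Π!·Σ² = 2/77  (sign -1)
sum: t=2:+1/32 t=3:−1/36 t=4:+1/1152 = 5/1152
3j²(3 4 3; -1 0 1) = Δ·Π!·Σ² = 1/1386  (sign +1)
combine: 4πI² = 441·2/77·1/1386 = 1/121
take √, sign -1: I = -0.02564498

-0.025645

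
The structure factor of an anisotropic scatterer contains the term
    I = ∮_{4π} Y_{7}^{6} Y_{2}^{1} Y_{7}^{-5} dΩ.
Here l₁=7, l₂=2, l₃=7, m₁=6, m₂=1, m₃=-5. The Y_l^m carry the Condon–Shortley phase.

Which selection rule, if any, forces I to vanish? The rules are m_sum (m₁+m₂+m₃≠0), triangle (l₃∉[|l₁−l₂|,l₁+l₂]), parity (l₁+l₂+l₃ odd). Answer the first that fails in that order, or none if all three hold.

m_sum

azimuthal sum: 6 + 1 − 5 = 2  ✗
5 ≤ 7 ≤ 9 (triangle on l)
L = 7 + 2 + 7 = 16 (even)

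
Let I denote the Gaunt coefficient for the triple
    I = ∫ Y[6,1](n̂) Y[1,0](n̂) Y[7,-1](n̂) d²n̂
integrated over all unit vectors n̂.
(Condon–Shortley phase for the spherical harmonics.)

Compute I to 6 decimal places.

Rules hold: Σm=0, L=14 even, 5≤7≤7.
N = 13·3·15 = 585
Δ = 0!·12!·2!/15! = 1/1365
Racah Σ t=0..0: t=0:+1/518400 = 1/518400
⇒ 3j(6 1 7; 0 0 0)² = 7/195, sgn -1
Racah Σ t=0..0: t=0:+1/604800 = 1/604800
⇒ 3j(6 1 7; 1 0 -1)² = 16/455, sgn +1
4πI² = N·(3j₀)²·(3jₘ)² = 48/65
I = -1·√(0.738462/4π) = -0.24241473

-0.242415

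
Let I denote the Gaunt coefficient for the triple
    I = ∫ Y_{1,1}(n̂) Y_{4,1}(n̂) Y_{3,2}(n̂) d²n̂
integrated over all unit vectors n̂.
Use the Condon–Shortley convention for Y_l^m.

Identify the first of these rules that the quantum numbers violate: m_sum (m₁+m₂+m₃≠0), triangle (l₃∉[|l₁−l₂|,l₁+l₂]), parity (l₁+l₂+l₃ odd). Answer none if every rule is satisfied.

Σmᵢ = 4  ✗
l₃∈[|l₁−l₂|,l₁+l₂]=[3,5], have l₃=3
Σlᵢ = 8 ⇒ even

m_sum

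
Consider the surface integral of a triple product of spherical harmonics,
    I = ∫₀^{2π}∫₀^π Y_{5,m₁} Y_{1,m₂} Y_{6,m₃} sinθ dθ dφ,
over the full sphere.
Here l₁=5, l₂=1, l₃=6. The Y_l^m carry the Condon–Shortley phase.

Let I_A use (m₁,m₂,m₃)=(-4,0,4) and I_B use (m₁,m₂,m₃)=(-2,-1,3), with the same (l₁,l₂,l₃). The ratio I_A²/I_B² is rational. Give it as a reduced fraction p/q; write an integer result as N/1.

Shared (l₁,l₂,l₃)=(5,1,6): N and (l;000)² cancel in I_A²/I_B².
A: Δ = 0!·10!·2!/13! = 1/858; Racah Σ t=0..0: t=0:+1/362880 = 1/362880; ⇒ 3j(5 1 6; -4 0 4)² = 10/429, sgn +1
B: Δ = 0!·10!·2!/13! = 1/858; Racah Σ t=0..0: t=0:+1/60480 = 1/60480; ⇒ 3j(5 1 6; -2 -1 3)² = 6/143, sgn -1
I_A²/I_B² = (10/429)/(6/143) = 5/9

5/9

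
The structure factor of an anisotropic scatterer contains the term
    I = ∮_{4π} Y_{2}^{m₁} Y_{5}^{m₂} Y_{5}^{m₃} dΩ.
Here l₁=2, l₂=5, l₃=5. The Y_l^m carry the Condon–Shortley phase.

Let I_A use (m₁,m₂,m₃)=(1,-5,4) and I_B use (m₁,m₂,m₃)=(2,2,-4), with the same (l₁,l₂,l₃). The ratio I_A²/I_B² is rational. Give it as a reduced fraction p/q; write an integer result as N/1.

15/8

l's match ⇒ only the (l;m) 3-j factors differ between A and B.
A: triangle coeff Δ(2,5,5) = 1/38610; Σ_t [0,0]: t=0:+1/80640 = 1/80640; (3j)²=9/286 [(2 5 5; 1 -5 4)], sign=-1
B: triangle coeff Δ(2,5,5) = 1/38610; Σ_t [0,0]: t=0:+1/20160 = 1/20160; (3j)²=12/715 [(2 5 5; 2 2 -4)], sign=-1
I_A²/I_B² = (9/286)/(12/715) = 15/8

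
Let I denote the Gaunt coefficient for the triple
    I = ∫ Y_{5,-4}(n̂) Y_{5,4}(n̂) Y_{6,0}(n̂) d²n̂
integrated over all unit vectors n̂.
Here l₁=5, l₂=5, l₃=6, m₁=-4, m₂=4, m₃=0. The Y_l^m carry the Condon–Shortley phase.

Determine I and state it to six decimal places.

Checks pass: Σm=0; 16 even; l₃=6∈[0,10].
(2·5+1)(2·5+1)(2·6+1) = 1573
Δ: 4! 6! 6! / 17! → 1/28588560
sum: t=0:+1/345600 t=1:−1/13824 t=2:+1/5184 t=3:−1/13824 t=4:+1/345600 = 7/129600
3j²(5 5 6; 0 0 0) = Δ·Π!·Σ² = 80/7293  (sign +1)
sum: t=3:−1/3110400 t=4:+1/345600 = 1/388800
3j²(5 5 6; -4 4 0) = Δ·Π!·Σ² = 192/12155  (sign +1)
combine: 4πI² = 1573·80/7293·192/12155 = 1024/3757
take √, sign +1: I = 0.14727345

0.147273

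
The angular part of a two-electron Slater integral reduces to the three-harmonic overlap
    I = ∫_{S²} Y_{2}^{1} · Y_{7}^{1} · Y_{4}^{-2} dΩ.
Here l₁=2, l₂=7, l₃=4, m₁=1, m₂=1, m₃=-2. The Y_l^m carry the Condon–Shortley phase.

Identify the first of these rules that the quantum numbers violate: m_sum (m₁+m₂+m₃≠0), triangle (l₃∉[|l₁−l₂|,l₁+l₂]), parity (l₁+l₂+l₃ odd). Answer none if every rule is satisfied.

Σmᵢ = 0  ✓
l₃∈[|l₁−l₂|,l₁+l₂]=[5,9], have l₃=4  ✗
Σlᵢ = 13 ⇒ odd

triangle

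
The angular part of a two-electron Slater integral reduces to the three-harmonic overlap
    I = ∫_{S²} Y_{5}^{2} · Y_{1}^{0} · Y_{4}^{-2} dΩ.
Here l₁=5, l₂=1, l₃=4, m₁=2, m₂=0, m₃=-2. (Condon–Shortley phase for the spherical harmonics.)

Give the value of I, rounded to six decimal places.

0.225034

Rules hold: Σm=0, L=10 even, 4≤4≤6.
N = 11·3·9 = 297
Δ = 2!·8!·0!/11! = 1/495
Racah Σ t=1..1: t=1:−1/576 = -1/576
⇒ 3j(5 1 4; 0 0 0)² = 5/99, sgn -1
Racah Σ t=1..1: t=1:−1/1440 = -1/1440
⇒ 3j(5 1 4; 2 0 -2)² = 7/165, sgn -1
4πI² = N·(3j₀)²·(3jₘ)² = 7/11
I = +1·√(0.636364/4π) = 0.22503380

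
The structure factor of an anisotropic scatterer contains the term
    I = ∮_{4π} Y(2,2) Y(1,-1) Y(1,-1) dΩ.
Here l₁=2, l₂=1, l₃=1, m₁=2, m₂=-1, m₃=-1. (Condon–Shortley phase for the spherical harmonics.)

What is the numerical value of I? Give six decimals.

0.309019

Checks pass: Σm=0; 4 even; l₃=1∈[1,3].
(2·2+1)(2·1+1)(2·1+1) = 45
Δ: 2! 2! 0! / 5! → 1/30
sum: t=1:−1/1 = -1/1
3j²(2 1 1; 0 0 0) = Δ·Π!·Σ² = 2/15  (sign +1)
sum: t=0:+1/4 = 1/4
3j²(2 1 1; 2 -1 -1) = Δ·Π!·Σ² = 1/5  (sign +1)
combine: 4πI² = 45·2/15·1/5 = 6/5
take √, sign +1: I = 0.30901936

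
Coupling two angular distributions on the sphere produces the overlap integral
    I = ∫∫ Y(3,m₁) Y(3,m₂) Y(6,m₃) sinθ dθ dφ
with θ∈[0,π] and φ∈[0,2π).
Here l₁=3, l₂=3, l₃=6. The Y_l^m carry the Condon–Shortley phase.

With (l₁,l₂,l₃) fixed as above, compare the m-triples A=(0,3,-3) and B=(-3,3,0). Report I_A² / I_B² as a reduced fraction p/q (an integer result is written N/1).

84/1

Shared (l₁,l₂,l₃)=(3,3,6): N and (l;000)² cancel in I_A²/I_B².
A: Δ = 0!·6!·6!/13! = 1/12012; Racah Σ t=0..0: t=0:+1/25920 = 1/25920; ⇒ 3j(3 3 6; 0 3 -3)² = 1/143, sgn -1
B: Δ = 0!·6!·6!/13! = 1/12012; Racah Σ t=0..0: t=0:+1/518400 = 1/518400; ⇒ 3j(3 3 6; -3 3 0)² = 1/12012, sgn +1
I_A²/I_B² = (1/143)/(1/12012) = 84/1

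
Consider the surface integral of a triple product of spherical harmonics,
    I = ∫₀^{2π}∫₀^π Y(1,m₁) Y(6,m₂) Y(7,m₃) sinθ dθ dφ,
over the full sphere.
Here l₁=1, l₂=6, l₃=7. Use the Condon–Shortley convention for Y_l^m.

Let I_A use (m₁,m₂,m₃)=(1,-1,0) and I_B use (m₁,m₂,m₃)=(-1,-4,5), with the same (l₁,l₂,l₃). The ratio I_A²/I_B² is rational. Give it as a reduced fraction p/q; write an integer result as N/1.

Same 1,6,7: normalisation and zero-m 3j drop out of the ratio.
A: Δ: 0! 2! 12! / 15! → 1/1365; sum: t=0:+1/1209600 = 1/1209600; 3j²(1 6 7; 1 -1 0) = Δ·Π!·Σ² = 1/65  (sign -1)
B: Δ: 0! 2! 12! / 15! → 1/1365; sum: t=0:+1/14515200 = 1/14515200; 3j²(1 6 7; -1 -4 5) = Δ·Π!·Σ² = 22/455  (sign +1)
I_A²/I_B² = (1/65)/(22/455) = 7/22

7/22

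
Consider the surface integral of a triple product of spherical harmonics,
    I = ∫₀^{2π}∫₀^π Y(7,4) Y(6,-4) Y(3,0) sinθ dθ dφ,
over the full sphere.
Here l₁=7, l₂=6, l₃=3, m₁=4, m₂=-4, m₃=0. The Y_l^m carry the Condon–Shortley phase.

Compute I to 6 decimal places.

-0.078810

m-sum 0 ✓  L=16 even ✓  1≤3≤13 ✓
Π(2lᵢ+1) = 15×13×7 = 1365
triangle coeff Δ(7,6,3) = 1/2042040
Σ_t [4,6]: t=4:+1/207360 t=5:−1/57600 t=6:+1/207360 = -1/129600
(3j)²=168/12155 [(7 6 3; 0 0 0)], sign=+1
Σ_t [0,2]: t=0:+1/43545600 t=1:−1/1451520 t=2:+1/967680 = 1/2721600
(3j)²=32/7735 [(7 6 3; 4 -4 0)], sign=-1
⇒ 4πI² = 16128/206635
I = (-1)√(16128/206635/(4π)) = -0.07881037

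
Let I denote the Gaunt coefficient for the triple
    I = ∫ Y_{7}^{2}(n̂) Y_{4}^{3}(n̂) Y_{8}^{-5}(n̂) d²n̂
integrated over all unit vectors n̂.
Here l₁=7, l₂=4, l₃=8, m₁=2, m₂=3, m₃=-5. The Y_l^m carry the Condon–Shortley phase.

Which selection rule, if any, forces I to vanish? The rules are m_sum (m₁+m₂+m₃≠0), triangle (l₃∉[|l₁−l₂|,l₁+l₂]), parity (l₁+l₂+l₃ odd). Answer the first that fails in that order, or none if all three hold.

Σmᵢ = 0  ✓
l₃∈[|l₁−l₂|,l₁+l₂]=[3,11], have l₃=8  ✓
Σlᵢ = 19 ⇒ odd  ✗

parity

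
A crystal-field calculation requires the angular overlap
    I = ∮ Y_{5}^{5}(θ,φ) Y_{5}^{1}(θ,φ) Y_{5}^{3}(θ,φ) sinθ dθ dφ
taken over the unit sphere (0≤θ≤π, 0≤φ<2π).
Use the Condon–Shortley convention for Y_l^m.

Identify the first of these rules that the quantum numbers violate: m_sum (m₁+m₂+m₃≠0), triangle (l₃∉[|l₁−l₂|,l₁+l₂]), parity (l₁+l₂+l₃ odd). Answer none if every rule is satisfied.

m₁+m₂+m₃ = 5 + 1 + 3 = 9  ✗
triangle: |5−5|=0 ≤ l₃=5 ≤ 5+5=10
parity: l₁+l₂+l₃ = 15 is odd

m_sum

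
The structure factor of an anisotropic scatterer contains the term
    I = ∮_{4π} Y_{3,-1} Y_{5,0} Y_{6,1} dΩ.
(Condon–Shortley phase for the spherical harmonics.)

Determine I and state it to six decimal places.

Rules hold: Σm=0, L=14 even, 2≤6≤8.
N = 7·11·13 = 1001
Δ = 2!·4!·8!/15! = 1/675675
Racah Σ t=0..2: t=0:+1/8640 t=1:−1/2304 t=2:+1/8640 = -7/34560
⇒ 3j(3 5 6; 0 0 0)² = 7/429, sgn -1
Racah Σ t=0..2: t=0:+1/34560 t=1:−1/3456 t=2:+1/5760 = -1/11520
⇒ 3j(3 5 6; -1 0 1)² = 2/429, sgn +1
4πI² = N·(3j₀)²·(3jₘ)² = 98/1287
I = -1·√(0.0761461/4π) = -0.07784287

-0.077843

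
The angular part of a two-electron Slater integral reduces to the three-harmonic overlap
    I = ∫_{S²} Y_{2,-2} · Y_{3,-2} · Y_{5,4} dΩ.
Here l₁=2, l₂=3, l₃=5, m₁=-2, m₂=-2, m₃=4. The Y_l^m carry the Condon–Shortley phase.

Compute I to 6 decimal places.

0.268967

Checks pass: Σm=0; 10 even; l₃=5∈[1,5].
(2·2+1)(2·3+1)(2·5+1) = 385
Δ: 0! 4! 6! / 11! → 1/2310
sum: t=0:+1/144 = 1/144
3j²(2 3 5; 0 0 0) = Δ·Π!·Σ² = 10/231  (sign -1)
sum: t=0:+1/2880 = 1/2880
3j²(2 3 5; -2 -2 4) = Δ·Π!·Σ² = 3/55  (sign -1)
combine: 4πI² = 385·10/231·3/55 = 10/11
take √, sign +1: I = 0.26896683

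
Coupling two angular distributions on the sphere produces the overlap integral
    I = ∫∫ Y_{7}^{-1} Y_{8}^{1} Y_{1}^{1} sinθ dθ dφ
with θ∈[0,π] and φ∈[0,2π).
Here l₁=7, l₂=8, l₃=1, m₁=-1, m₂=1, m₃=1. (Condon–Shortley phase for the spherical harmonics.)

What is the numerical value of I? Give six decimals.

0.000000

-1 + 1 + 1 = 1 ≠ 0: azimuthal integral kills it; I = 0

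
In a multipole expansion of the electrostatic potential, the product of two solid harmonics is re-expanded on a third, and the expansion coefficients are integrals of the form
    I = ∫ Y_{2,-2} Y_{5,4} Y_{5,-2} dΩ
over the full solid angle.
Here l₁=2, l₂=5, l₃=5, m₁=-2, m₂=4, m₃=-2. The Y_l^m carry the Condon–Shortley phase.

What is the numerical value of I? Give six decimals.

-0.137240

Rules hold: Σm=0, L=12 even, 3≤5≤7.
N = 5·11·11 = 605
Δ = 2!·2!·8!/13! = 1/38610
Racah Σ t=0..2: t=0:+1/2880 t=1:−1/576 t=2:+1/2880 = -1/960
⇒ 3j(2 5 5; 0 0 0)² = 10/429, sgn +1
Racah Σ t=2..2: t=2:+1/20160 = 1/20160
⇒ 3j(2 5 5; -2 4 -2)² = 12/715, sgn -1
4πI² = N·(3j₀)²·(3jₘ)² = 40/169
I = -1·√(0.236686/4π) = -0.13724032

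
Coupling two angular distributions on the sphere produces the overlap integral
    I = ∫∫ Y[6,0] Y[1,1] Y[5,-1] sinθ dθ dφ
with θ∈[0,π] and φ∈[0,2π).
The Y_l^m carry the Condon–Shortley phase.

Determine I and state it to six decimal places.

0.158246

m-sum 0 ✓  L=12 even ✓  5≤5≤7 ✓
Π(2lᵢ+1) = 13×3×11 = 429
triangle coeff Δ(6,1,5) = 1/858
Σ_t [1,1]: t=1:−1/14400 = -1/14400
(3j)²=6/143 [(6 1 5; 0 0 0)], sign=+1
Σ_t [2,2]: t=2:+1/34560 = 1/34560
(3j)²=5/286 [(6 1 5; 0 1 -1)], sign=+1
⇒ 4πI² = 45/143
I = (+1)√(45/143/(4π)) = 0.15824621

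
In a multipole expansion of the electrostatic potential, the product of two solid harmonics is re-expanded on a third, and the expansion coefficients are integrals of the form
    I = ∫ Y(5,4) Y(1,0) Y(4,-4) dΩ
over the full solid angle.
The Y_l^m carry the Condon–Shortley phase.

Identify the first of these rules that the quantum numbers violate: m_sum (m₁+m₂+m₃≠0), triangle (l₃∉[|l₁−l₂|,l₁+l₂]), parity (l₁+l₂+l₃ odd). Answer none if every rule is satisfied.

azimuthal sum: 4 + 0 − 4 = 0  ✓
4 ≤ 4 ≤ 6 (triangle on l)  ✓
L = 5 + 1 + 4 = 10 (even)  ✓

none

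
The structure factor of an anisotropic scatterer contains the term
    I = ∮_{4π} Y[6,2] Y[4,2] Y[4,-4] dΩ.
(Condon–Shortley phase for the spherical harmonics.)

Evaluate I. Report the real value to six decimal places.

m-sum 0 ✓  L=14 even ✓  2≤4≤10 ✓
Π(2lᵢ+1) = 13×9×9 = 1053
triangle coeff Δ(6,4,4) = 1/1261260
Σ_t [2,4]: t=2:+1/4608 t=3:−1/1296 t=4:+1/4608 = -7/20736
(3j)²=20/1287 [(6 4 4; 0 0 0)], sign=-1
Σ_t [4,4]: t=4:+1/69120 = 1/69120
(3j)²=4/429 [(6 4 4; 2 2 -4)], sign=+1
⇒ 4πI² = 240/1573
I = (-1)√(240/1573/(4π)) = -0.11018851

-0.110189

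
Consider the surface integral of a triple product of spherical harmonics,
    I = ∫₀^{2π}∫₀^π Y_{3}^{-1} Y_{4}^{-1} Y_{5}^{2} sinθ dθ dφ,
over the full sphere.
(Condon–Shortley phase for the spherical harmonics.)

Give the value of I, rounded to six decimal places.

Rules hold: Σm=0, L=12 even, 1≤5≤7.
N = 7·9·11 = 693
Δ = 2!·4!·6!/13! = 1/180180
Racah Σ t=0..2: t=0:+1/576 t=1:−1/144 t=2:+1/576 = -1/288
⇒ 3j(3 4 5; 0 0 0)² = 20/1001, sgn +1
Racah Σ t=0..2: t=0:+1/1728 t=1:−1/288 t=2:+1/960 = -1/540
⇒ 3j(3 4 5; -1 -1 2)² = 128/6435, sgn +1
4πI² = N·(3j₀)²·(3jₘ)² = 512/1859
I = +1·√(0.275417/4π) = 0.14804384

0.148044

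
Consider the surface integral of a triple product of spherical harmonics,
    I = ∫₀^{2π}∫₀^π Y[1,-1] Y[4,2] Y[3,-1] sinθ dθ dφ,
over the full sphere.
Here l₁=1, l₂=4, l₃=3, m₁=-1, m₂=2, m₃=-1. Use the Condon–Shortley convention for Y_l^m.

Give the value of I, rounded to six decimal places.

m-sum 0 ✓  L=8 even ✓  3≤3≤5 ✓
Π(2lᵢ+1) = 3×9×7 = 189
triangle coeff Δ(1,4,3) = 1/252
Σ_t [1,1]: t=1:−1/36 = -1/36
(3j)²=4/63 [(1 4 3; 0 0 0)], sign=+1
Σ_t [2,2]: t=2:+1/96 = 1/96
(3j)²=5/84 [(1 4 3; -1 2 -1)], sign=+1
⇒ 4πI² = 5/7
I = (+1)√(5/7/(4π)) = 0.23841361

0.238414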